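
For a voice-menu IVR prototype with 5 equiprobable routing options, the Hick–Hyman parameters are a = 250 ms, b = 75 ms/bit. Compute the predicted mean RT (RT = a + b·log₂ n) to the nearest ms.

log₂(5) = 2.3219 bits, so RT = 250 + 75 × 2.3219 ≈ 424.145 ms.

424 ms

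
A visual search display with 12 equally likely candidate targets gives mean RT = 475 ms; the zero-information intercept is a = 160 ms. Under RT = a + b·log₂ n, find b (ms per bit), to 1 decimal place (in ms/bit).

12 alternatives carry log₂ 12 = 3.5850 bits; the choice cost is 475 − 160 = 315 ms, so b = 315/3.5850 = 87.867 ms/bit.

87.9 ms/bit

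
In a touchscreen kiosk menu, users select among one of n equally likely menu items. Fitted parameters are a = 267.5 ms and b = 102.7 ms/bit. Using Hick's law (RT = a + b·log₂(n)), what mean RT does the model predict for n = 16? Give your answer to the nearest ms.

log₂(16) = 4 bits, so RT = 267.5 + 102.7 × 4 ≈ 678.300 ms.

678 ms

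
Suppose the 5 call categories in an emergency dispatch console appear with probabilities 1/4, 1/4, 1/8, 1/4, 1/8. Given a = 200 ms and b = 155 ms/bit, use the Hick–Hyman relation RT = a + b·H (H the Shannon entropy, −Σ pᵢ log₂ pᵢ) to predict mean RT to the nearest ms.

549 ms

Each term −pᵢ log₂ pᵢ: 0.25·2 + 0.25·2 + 0.125·3 + 0.25·2 + 0.125·3; summed, H = 2.250 bits.
Mean RT = a + bH = 200 + 155·2.250 = 548.75 ms.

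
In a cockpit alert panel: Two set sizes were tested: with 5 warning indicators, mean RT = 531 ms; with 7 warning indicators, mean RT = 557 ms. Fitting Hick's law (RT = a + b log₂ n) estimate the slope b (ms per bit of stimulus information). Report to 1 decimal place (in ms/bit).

b = (RT₂ − RT₁)/(log₂ n₂ − log₂ n₁) = (557 − 531)/(2.8074 − 2.3219) = 53.561 ms/bit.

53.6 ms/bit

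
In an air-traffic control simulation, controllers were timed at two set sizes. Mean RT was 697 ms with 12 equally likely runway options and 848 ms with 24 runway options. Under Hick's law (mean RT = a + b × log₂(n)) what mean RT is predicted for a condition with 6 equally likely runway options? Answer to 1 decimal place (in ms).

RT is linear in log₂ n, so two points fix the line:
  b = (848 − 697) / (log₂ 24 − log₂ 12) = 151 / (4.5850 − 3.5850) = 151.000 ms/bit
  a = 697 − 151.000 × 3.5850 = 155.671 ms
Then RT(6) = 155.671 + 151.000 × log₂ 6 = 155.671 + 151.000 × 2.5850 ≈ 546.000 ms.

546.0 ms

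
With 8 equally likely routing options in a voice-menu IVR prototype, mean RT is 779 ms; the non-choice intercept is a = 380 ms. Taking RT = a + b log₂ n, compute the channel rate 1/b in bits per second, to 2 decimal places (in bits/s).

b = (779 − 380)/log₂ 8 = 399/3 = 133.000 ms per bit = 0.13300 s/bit; the reciprocal is 7.519 bits/s.

7.52 bits/s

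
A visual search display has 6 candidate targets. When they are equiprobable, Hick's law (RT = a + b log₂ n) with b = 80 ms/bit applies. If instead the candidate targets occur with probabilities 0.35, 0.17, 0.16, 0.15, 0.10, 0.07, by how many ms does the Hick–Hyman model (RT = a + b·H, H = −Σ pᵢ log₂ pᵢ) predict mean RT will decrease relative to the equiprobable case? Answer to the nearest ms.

15 ms

The RT saving is b·ΔH. Equiprobable H₀ = log₂(6) = 2.5850 bits; with the given probabilities H = 2.3990 bits.
b·(H₀ − H) = 80 × (2.5850 − 2.3990) = 14.88 ms.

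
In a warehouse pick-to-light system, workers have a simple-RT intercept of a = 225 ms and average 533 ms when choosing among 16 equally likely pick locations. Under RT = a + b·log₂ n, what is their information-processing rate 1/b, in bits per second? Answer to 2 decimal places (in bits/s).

12.99 bits/s

Choice component = 533 − 225 = 308 ms over log₂(16) = 4 bits.
b = 308 / 4 = 77.000 ms/bit, so 1/b = 12.987 bits/s.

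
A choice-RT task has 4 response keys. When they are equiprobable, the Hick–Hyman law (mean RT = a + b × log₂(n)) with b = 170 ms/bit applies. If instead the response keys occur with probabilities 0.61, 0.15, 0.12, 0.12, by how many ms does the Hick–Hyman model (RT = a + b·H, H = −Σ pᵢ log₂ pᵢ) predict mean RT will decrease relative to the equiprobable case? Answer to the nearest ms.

Equiprobable entropy H₀ = log₂ 4 = 2.0000 bits.
Skewed entropy H = −Σ pᵢ log₂ pᵢ = 1.5797 bits.
ΔRT = b·(H₀ − H) = 170 × 0.4203 = 71.45 ms.

71 ms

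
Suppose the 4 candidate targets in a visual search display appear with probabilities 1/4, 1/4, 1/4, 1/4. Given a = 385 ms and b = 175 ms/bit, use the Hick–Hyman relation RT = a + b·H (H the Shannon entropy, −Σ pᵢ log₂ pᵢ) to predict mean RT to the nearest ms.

735 ms

Each term −pᵢ log₂ pᵢ: 0.25·2 + 0.25·2 + 0.25·2 + 0.25·2; summed, H = 2.000 bits.
Mean RT = a + bH = 385 + 175·2.000 = 735.00 ms.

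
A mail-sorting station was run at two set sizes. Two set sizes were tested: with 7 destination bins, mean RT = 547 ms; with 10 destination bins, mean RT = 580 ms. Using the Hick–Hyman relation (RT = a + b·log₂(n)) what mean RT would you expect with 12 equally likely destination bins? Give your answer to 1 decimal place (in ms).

596.9 ms

With log₂ n on the abscissa the relation is linear; from the two conditions:
  b = (580 − 547) / (log₂ 10 − log₂ 7) = 33 / (3.3219 − 2.8074) = 64.131 ms/bit
  a = 547 − 64.131 × 2.8074 = 366.962 ms
Then RT(12) = 366.962 + 64.131 × log₂ 12 = 366.962 + 64.131 × 3.5850 ≈ 596.869 ms.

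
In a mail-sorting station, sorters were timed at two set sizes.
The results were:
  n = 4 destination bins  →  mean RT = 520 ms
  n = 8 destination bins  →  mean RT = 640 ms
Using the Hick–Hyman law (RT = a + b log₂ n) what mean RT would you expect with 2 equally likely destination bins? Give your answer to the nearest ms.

RT is linear in log₂ n, so two points fix the line:
  b = (640 − 520) / (log₂ 8 − log₂ 4) = 120 / (3 − 2) = 120 ms/bit
  a = 520 − 120 × 2 = 280 ms
Then RT(2) = 280 + 120 × log₂ 2 = 280 + 120 × 1 ≈ 400.000 ms.

400 ms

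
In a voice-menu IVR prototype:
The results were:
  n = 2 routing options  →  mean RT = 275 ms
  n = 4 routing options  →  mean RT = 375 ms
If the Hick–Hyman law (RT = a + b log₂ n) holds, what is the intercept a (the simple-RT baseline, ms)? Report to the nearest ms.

The slope on a log₂ axis is (375 − 275) / (2 − 1) = 100 ms/bit.
a = RT₁ − b·log₂ n₁ = 275 − 100 × 1 = 175.000 ms.

175 ms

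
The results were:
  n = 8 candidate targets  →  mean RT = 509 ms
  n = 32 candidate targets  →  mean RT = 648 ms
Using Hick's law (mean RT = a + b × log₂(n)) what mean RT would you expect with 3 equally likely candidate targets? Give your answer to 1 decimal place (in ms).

With log₂ n on the abscissa the relation is linear; from the two conditions:
  b = (648 − 509) / (log₂ 32 − log₂ 8) = 139 / (5 − 3) = 69.500 ms/bit
  a = 509 − 69.500 × 3 = 300.500 ms
Then RT(3) = 300.500 + 69.500 × log₂ 3 = 300.500 + 69.500 × 1.5850 ≈ 410.655 ms.

410.7 ms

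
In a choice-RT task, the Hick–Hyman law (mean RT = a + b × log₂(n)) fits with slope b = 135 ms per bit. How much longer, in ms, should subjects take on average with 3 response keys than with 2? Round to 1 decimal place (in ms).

79.0 ms

Only the slope matters, since a is common to both: ΔRT = b·log₂(n₂/n₁).
log₂(3) − log₂(2) = 1.5850 − 1 = 0.5850.
ΔRT = 135 × 0.5850 = 78.970 ms.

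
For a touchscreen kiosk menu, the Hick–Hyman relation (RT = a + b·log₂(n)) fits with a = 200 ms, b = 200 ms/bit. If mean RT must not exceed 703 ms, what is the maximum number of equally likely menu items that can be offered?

Set 200 + 200·log₂ n ≤ 703 → log₂ n ≤ (703 − 200)/200 = 2.5150.
So n ≤ 2^2.5150 = 5.716; the largest integer n is 5.

5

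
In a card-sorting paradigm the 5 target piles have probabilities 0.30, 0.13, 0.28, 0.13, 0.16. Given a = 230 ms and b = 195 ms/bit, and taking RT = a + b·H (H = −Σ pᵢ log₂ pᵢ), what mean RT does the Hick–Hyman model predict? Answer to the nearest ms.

H = 0.30·log₂(1/0.30) + 0.13·log₂(1/0.13) + 0.28·log₂(1/0.28) + 0.13·log₂(1/0.13) + 0.16·log₂(1/0.16) = 2.2236 bits.
RT = 230 + 195 × 2.2236 = 663.60 ms.

664 ms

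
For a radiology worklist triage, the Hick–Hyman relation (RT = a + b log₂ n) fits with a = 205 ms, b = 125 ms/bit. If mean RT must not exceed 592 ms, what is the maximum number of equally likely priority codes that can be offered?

125·log₂ n ≤ 592 − 205 = 387, giving log₂ n ≤ 3.0960 and n ≤ 8.550. The largest whole number is 8.

8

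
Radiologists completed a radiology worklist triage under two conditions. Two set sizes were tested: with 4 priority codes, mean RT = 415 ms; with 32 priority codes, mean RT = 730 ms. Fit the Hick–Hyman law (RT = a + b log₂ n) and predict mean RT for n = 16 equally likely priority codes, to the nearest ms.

Solve the two-equation system in a and b:
  b = (730 − 415) / (log₂ 32 − log₂ 4) = 315 / (5 − 2) = 105 ms/bit
  a = 415 − 105 × 2 = 205 ms
Then RT(16) = 205 + 105 × log₂ 16 = 205 + 105 × 4 ≈ 625.000 ms.

625 ms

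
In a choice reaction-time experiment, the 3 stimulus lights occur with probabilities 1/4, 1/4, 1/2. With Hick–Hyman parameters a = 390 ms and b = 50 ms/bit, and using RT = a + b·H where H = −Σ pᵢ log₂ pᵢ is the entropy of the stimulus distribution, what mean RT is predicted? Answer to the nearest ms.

465 ms

H = −Σ pᵢ log₂ pᵢ = 0.25·2 + 0.25·2 + 0.5·1 = 1.500 bits.
RT = 390 + 50 × 1.500 = 465.00 ms.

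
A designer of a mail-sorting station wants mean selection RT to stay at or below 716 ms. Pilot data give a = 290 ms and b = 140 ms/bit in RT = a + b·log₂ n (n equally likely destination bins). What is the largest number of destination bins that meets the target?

8

Information budget: (716 − 290)/140 = 3.0429 bits, so n ≤ 2^3.0429 = 8.241 → at most 8.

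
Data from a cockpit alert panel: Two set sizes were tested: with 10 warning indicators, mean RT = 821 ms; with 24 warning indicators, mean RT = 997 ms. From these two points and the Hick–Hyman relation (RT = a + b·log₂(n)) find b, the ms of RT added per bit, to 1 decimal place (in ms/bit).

b = (RT₂ − RT₁)/(log₂ n₂ − log₂ n₁) = (997 − 821)/(4.5850 − 3.3219) = 139.347 ms/bit.

139.3 ms/bit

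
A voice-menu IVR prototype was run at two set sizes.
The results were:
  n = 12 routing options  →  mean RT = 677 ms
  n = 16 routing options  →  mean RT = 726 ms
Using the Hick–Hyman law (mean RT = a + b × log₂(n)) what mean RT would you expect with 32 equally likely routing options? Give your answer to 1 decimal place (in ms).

844.1 ms

RT is linear in log₂ n, so two points fix the line:
  b = (726 − 677) / (log₂ 16 − log₂ 12) = 49 / (4 − 3.5850) = 118.062 ms/bit
  a = 677 − 118.062 × 3.5850 = 253.754 ms
Then RT(32) = 253.754 + 118.062 × log₂ 32 = 253.754 + 118.062 × 5 ≈ 844.062 ms.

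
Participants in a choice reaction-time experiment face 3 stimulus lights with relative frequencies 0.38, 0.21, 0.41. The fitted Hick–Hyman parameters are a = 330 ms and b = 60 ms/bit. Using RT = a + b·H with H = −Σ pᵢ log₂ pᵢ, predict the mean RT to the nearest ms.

H = 0.38·log₂(1/0.38) + 0.21·log₂(1/0.21) + 0.41·log₂(1/0.41) = 1.5307 bits.
RT = 330 + 60 × 1.5307 = 421.84 ms.

422 ms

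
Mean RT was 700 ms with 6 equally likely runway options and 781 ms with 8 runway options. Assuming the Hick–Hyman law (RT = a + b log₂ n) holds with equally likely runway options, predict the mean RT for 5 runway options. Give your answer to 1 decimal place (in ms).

648.7 ms

With log₂ n on the abscissa the relation is linear; from the two conditions:
  b = (781 − 700) / (log₂ 8 − log₂ 6) = 81 / (3 − 2.5850) = 195.163 ms/bit
  a = 700 − 195.163 × 2.5850 = 195.511 ms
Then RT(5) = 195.511 + 195.163 × log₂ 5 = 195.511 + 195.163 × 2.3219 ≈ 648.665 ms.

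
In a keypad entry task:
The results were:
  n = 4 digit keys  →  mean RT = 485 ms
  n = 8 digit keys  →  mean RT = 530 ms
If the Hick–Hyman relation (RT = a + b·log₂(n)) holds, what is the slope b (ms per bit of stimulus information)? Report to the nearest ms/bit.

45 ms/bit

The slope on a log₂ axis is (530 − 485) / (3 − 2) = 45 ms/bit.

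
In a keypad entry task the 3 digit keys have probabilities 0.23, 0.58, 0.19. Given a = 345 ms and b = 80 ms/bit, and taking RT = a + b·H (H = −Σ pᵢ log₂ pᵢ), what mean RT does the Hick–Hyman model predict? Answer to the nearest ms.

457 ms

H = 0.23·log₂(1/0.23) + 0.58·log₂(1/0.58) + 0.19·log₂(1/0.19) = 1.3987 bits.
RT = 345 + 80 × 1.3987 = 456.90 ms.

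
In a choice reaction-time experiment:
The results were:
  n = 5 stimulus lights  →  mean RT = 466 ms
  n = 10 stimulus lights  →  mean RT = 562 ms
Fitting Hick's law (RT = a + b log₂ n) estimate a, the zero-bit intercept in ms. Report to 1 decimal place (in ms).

243.1 ms

b = (RT₂ − RT₁)/(log₂ n₂ − log₂ n₁) = (562 − 466)/(3.3219 − 2.3219) = 96.000 ms/bit.
a = RT₁ − b·log₂ n₁ = 466 − 96.000 × 2.3219 = 243.095 ms.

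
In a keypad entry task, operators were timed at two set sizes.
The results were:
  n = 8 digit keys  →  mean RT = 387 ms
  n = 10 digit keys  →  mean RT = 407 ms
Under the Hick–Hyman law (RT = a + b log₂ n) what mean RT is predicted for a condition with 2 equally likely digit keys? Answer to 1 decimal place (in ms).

RT is linear in log₂ n, so two points fix the line:
  b = (407 − 387) / (log₂ 10 − log₂ 8) = 20 / (3.3219 − 3) = 62.126 ms/bit
  a = 387 − 62.126 × 3 = 200.623 ms
Then RT(2) = 200.623 + 62.126 × log₂ 2 = 200.623 + 62.126 × 1 ≈ 262.749 ms.

262.7 ms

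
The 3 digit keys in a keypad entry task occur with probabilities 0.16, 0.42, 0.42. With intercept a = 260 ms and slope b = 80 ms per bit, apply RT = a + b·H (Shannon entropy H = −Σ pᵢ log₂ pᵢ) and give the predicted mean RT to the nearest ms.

Entropy contributions −pᵢ log₂ pᵢ: 0.4230, 0.5256, 0.5256; sum H = 1.4743 bits.
RT = a + bH = 260 + 80·1.4743 = 377.94 ms.

378 ms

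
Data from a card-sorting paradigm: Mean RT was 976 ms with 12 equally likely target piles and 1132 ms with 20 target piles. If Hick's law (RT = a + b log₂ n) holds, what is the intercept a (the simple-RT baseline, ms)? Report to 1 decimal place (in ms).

Slope: b = (1132 − 976) / (log₂ 20 − log₂ 12) = 156/0.7370 = 211.679 ms/bit.
a = RT₁ − b·log₂ n₁ = 976 − 211.679 × 3.5850 = 217.139 ms.

217.1 ms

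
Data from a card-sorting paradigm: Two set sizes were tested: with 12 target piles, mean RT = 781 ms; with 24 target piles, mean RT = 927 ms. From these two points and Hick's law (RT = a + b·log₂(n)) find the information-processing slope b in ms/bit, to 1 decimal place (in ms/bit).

146.0 ms/bit

The slope on a log₂ axis is (927 − 781) / (4.5850 − 3.5850) = 146.000 ms/bit.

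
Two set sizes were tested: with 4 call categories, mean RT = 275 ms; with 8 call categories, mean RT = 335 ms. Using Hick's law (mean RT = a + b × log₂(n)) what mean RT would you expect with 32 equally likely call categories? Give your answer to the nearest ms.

Fit slope and intercept:
  b = (335 − 275) / (log₂ 8 − log₂ 4) = 60 / (3 − 2) = 60 ms/bit
  a = 275 − 60 × 2 = 155 ms
Then RT(32) = 155 + 60 × log₂ 32 = 155 + 60 × 5 ≈ 455.000 ms.

455 ms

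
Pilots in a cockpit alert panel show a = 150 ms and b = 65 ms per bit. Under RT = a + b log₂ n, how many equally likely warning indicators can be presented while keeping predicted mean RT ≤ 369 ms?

Information budget: (369 − 150)/65 = 3.3692 bits, so n ≤ 2^3.3692 = 10.333 → at most 10.

10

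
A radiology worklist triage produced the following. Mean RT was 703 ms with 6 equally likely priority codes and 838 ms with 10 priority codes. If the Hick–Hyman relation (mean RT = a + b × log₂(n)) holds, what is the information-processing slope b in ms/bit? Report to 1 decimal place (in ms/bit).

183.2 ms/bit

Slope: b = (838 − 703) / (log₂ 10 − log₂ 6) = 135/0.7370 = 183.184 ms/bit.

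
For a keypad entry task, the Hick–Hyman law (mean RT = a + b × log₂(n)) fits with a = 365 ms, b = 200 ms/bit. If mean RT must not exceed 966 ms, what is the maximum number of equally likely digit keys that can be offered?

Set 365 + 200·log₂ n ≤ 966 → log₂ n ≤ (966 − 365)/200 = 3.0050.
So n ≤ 2^3.0050 = 8.028; the largest integer n is 8.

8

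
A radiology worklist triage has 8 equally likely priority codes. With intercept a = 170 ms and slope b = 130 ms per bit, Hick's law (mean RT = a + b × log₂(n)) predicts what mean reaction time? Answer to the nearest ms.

560 ms

log₂(8) = 3 bits, so RT = 170 + 130 × 3 ≈ 560.000 ms.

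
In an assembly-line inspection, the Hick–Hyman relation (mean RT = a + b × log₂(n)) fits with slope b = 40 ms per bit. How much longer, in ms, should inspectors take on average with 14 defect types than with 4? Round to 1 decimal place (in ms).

The intercept a cancels: ΔRT = b·(log₂ n₂ − log₂ n₁) = b·log₂(n₂/n₁).
log₂(14) − log₂(4) = 3.8074 − 2 = 1.8074.
ΔRT = 40 × 1.8074 = 72.294 ms.

72.3 ms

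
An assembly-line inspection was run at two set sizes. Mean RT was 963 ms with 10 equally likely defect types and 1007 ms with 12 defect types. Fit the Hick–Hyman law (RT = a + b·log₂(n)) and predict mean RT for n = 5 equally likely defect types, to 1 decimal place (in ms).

795.7 ms

With log₂ n on the abscissa the relation is linear; from the two conditions:
  b = (1007 − 963) / (log₂ 12 − log₂ 10) = 44 / (3.5850 − 3.3219) = 167.278 ms/bit
  a = 963 − 167.278 × 3.3219 = 407.313 ms
Then RT(5) = 407.313 + 167.278 × log₂ 5 = 407.313 + 167.278 × 2.3219 ≈ 795.722 ms.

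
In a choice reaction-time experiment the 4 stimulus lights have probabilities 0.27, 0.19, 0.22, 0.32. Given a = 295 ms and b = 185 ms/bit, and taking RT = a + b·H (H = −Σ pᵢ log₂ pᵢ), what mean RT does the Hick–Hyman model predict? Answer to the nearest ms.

H = 0.27·log₂(1/0.27) + 0.19·log₂(1/0.19) + 0.22·log₂(1/0.22) + 0.32·log₂(1/0.32) = 1.9719 bits.
RT = 295 + 185 × 1.9719 = 659.79 ms.

660 ms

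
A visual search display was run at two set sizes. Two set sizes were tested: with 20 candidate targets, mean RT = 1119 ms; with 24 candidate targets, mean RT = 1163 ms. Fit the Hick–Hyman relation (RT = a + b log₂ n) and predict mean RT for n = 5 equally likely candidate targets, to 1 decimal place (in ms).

784.4 ms

RT is linear in log₂ n, so two points fix the line:
  b = (1163 − 1119) / (log₂ 24 − log₂ 20) = 44 / (4.5850 − 4.3219) = 167.278 ms/bit
  a = 1119 − 167.278 × 4.3219 = 396.034 ms
Then RT(5) = 396.034 + 167.278 × log₂ 5 = 396.034 + 167.278 × 2.3219 ≈ 784.443 ms.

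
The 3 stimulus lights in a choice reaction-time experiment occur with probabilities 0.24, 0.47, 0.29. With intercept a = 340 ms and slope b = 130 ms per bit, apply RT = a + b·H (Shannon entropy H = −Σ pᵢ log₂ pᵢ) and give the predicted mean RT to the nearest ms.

538 ms

H = 0.24·log₂(1/0.24) + 0.47·log₂(1/0.47) + 0.29·log₂(1/0.29) = 1.5240 bits.
RT = 340 + 130 × 1.5240 = 538.12 ms.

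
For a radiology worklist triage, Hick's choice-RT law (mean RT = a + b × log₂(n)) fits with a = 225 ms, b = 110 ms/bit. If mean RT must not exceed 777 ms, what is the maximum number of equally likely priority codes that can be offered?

32

Set 225 + 110·log₂ n ≤ 777 → log₂ n ≤ (777 − 225)/110 = 5.0182.
So n ≤ 2^5.0182 = 32.406; the largest integer n is 32.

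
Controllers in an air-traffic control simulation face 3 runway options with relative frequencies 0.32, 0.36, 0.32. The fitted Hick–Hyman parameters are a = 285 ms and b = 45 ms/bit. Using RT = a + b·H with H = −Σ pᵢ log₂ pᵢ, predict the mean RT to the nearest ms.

356 ms

Entropy contributions −pᵢ log₂ pᵢ: 0.5260, 0.5306, 0.5260; sum H = 1.5827 bits.
RT = a + bH = 285 + 45·1.5827 = 356.22 ms.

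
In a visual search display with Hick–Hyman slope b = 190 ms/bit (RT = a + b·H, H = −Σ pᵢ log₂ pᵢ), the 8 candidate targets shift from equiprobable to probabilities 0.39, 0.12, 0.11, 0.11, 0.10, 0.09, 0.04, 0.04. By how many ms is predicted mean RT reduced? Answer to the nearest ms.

Equiprobable entropy H₀ = log₂ 8 = 3.0000 bits.
Skewed entropy H = −Σ pᵢ log₂ pᵢ = 2.6138 bits.
ΔRT = b·(H₀ − H) = 190 × 0.3862 = 73.38 ms.

73 ms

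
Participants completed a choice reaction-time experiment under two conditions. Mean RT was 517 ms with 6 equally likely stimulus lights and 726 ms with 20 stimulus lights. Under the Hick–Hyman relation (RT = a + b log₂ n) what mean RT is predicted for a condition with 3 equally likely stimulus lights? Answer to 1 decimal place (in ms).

396.7 ms

RT is linear in log₂ n, so two points fix the line:
  b = (726 − 517) / (log₂ 20 − log₂ 6) = 209 / (4.3219 − 2.5850) = 120.325 ms/bit
  a = 517 − 120.325 × 2.5850 = 205.965 ms
Then RT(3) = 205.965 + 120.325 × log₂ 3 = 205.965 + 120.325 × 1.5850 ≈ 396.675 ms.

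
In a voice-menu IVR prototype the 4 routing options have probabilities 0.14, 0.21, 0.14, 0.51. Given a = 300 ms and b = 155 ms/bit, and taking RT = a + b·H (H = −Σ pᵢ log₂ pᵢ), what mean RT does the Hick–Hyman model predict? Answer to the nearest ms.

Entropy contributions −pᵢ log₂ pᵢ: 0.3971, 0.4728, 0.3971, 0.4954; sum H = 1.7625 bits.
RT = a + bH = 300 + 155·1.7625 = 573.18 ms.

573 ms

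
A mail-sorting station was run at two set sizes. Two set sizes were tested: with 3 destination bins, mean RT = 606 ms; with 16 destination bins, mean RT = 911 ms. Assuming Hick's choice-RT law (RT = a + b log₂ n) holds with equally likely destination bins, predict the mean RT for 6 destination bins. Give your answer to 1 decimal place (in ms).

732.3 ms

Fit slope and intercept:
  b = (911 − 606) / (log₂ 16 − log₂ 3) = 305 / (4 − 1.5850) = 126.292 ms/bit
  a = 606 − 126.292 × 1.5850 = 405.832 ms
Then RT(6) = 405.832 + 126.292 × log₂ 6 = 405.832 + 126.292 × 2.5850 ≈ 732.292 ms.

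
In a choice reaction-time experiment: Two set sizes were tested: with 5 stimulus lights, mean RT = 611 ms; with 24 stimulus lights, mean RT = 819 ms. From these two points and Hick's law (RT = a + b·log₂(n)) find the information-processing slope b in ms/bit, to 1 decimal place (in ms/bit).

Slope: b = (819 − 611) / (log₂ 24 − log₂ 5) = 208/2.2630 = 91.912 ms/bit.

91.9 ms/bit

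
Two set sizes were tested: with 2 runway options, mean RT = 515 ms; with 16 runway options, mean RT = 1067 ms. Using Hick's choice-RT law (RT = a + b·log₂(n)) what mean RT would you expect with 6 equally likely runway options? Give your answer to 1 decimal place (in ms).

Solve the two-equation system in a and b:
  b = (1067 − 515) / (log₂ 16 − log₂ 2) = 552 / (4 − 1) = 184.000 ms/bit
  a = 515 − 184.000 × 1 = 331.000 ms
Then RT(6) = 331.000 + 184.000 × log₂ 6 = 331.000 + 184.000 × 2.5850 ≈ 806.633 ms.

806.6 ms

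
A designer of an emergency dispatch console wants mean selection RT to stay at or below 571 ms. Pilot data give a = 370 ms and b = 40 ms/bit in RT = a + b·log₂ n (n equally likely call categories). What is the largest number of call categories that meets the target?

32

40·log₂ n ≤ 571 − 370 = 201, giving log₂ n ≤ 5.0250 and n ≤ 32.559. The largest whole number is 32.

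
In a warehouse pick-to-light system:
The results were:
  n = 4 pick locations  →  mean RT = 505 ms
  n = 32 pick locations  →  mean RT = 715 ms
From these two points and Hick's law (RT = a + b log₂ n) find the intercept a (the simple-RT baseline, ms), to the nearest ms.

The slope on a log₂ axis is (715 − 505) / (5 − 2) = 70 ms/bit.
a = RT₁ − b·log₂ n₁ = 505 − 70 × 2 = 365.000 ms.

365 ms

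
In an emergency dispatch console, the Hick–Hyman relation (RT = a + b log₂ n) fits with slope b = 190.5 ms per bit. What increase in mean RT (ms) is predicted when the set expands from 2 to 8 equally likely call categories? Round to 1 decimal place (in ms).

381.0 ms

ΔRT = (a + b log₂ n₂) − (a + b log₂ n₁) = b·(log₂ n₂ − log₂ n₁).
log₂(8) − log₂(2) = log₂(8/2) = log₂(4) = 2.
ΔRT = 190.5 × 2.0000 = 381.000 ms.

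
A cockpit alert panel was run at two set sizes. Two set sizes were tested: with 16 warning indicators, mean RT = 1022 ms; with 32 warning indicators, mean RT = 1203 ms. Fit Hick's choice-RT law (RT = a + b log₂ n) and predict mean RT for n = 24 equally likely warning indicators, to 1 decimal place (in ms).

1127.9 ms

Solve the two-equation system in a and b:
  b = (1203 − 1022) / (log₂ 32 − log₂ 16) = 181 / (5 − 4) = 181.000 ms/bit
  a = 1022 − 181.000 × 4 = 298.000 ms
Then RT(24) = 298.000 + 181.000 × log₂ 24 = 298.000 + 181.000 × 4.5850 ≈ 1127.878 ms.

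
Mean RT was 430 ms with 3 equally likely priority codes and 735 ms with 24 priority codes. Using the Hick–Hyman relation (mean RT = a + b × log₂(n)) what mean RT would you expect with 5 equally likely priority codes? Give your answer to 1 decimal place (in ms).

504.9 ms

Solve the two-equation system in a and b:
  b = (735 − 430) / (log₂ 24 − log₂ 3) = 305 / (4.5850 − 1.5850) = 101.667 ms/bit
  a = 430 − 101.667 × 1.5850 = 268.862 ms
Then RT(5) = 268.862 + 101.667 × log₂ 5 = 268.862 + 101.667 × 2.3219 ≈ 504.925 ms.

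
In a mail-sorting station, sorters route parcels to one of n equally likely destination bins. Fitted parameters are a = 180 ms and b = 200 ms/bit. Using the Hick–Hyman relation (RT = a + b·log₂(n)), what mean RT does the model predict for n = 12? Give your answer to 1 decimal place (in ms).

897.0 ms

log₂(12) = 3.5850 bits, so RT = 180 + 200 × 3.5850 ≈ 896.993 ms.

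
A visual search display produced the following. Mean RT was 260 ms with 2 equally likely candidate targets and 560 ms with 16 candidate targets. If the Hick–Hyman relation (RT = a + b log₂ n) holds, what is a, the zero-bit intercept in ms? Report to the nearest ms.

160 ms

The slope on a log₂ axis is (560 − 260) / (4 − 1) = 100 ms/bit.
Intercept: a = 260 − 100·log₂(2) = 160.000 ms.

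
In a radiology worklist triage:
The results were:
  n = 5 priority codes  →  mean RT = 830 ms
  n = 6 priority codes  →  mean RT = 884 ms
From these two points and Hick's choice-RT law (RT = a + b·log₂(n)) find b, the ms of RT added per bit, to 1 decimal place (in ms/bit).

Slope: b = (884 − 830) / (log₂ 6 − log₂ 5) = 54/0.2630 = 205.296 ms/bit.

205.3 ms/bit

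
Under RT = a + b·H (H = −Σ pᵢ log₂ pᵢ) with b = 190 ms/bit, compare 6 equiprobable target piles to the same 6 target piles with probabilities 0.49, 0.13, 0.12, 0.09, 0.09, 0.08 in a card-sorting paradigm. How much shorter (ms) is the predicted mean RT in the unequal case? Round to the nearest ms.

The RT saving is b·ΔH. Equiprobable H₀ = log₂(6) = 2.5850 bits; with the given probabilities H = 2.1708 bits.
b·(H₀ − H) = 190 × (2.5850 − 2.1708) = 78.69 ms.

79 ms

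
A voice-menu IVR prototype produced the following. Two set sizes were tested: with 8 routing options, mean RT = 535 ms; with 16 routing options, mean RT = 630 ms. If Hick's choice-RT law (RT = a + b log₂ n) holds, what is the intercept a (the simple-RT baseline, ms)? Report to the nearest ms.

Slope: b = (630 − 535) / (log₂ 16 − log₂ 8) = 95/1.0000 = 95 ms/bit.
Intercept: a = 535 − 95·log₂(8) = 250.000 ms.

250 ms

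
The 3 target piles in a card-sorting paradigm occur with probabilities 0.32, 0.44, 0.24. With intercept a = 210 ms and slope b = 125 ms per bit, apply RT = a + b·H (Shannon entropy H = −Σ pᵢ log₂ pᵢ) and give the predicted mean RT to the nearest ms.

H = 0.32·log₂(1/0.32) + 0.44·log₂(1/0.44) + 0.24·log₂(1/0.24) = 1.5413 bits.
RT = 210 + 125 × 1.5413 = 402.66 ms.

403 ms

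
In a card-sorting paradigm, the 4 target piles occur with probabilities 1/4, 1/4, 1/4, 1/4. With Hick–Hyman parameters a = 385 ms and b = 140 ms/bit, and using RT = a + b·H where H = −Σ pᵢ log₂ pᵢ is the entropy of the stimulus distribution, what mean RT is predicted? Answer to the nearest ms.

H = −Σ pᵢ log₂ pᵢ = 0.25·2 + 0.25·2 + 0.25·2 + 0.25·2 = 2.000 bits.
RT = 385 + 140 × 2.000 = 665.00 ms.

665 ms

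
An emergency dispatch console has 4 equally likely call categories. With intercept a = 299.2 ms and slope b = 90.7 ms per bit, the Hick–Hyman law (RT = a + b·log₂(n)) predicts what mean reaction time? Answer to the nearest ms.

log₂(4) = 2 bits, so RT = 299.2 + 90.7 × 2 ≈ 480.600 ms.

481 ms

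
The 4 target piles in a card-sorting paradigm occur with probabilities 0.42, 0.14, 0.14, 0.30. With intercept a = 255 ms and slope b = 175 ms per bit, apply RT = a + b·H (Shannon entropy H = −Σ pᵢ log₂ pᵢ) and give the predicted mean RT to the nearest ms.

H = 0.42·log₂(1/0.42) + 0.14·log₂(1/0.14) + 0.14·log₂(1/0.14) + 0.30·log₂(1/0.30) = 1.8410 bits.
RT = 255 + 175 × 1.8410 = 577.17 ms.

577 ms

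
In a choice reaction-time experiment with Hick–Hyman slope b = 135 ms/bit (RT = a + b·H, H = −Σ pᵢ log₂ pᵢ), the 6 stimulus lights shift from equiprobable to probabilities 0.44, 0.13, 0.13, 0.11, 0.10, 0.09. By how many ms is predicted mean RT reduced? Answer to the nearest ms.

41 ms

Equiprobable entropy H₀ = log₂ 6 = 2.5850 bits.
Skewed entropy H = −Σ pᵢ log₂ pᵢ = 2.2816 bits.
ΔRT = b·(H₀ − H) = 135 × 0.3034 = 40.96 ms.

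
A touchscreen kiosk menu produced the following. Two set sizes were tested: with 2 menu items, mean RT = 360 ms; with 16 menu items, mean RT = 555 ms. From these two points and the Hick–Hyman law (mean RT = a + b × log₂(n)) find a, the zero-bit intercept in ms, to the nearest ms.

The slope on a log₂ axis is (555 − 360) / (4 − 1) = 65 ms/bit.
Intercept: a = 360 − 65·log₂(2) = 295.000 ms.

295 ms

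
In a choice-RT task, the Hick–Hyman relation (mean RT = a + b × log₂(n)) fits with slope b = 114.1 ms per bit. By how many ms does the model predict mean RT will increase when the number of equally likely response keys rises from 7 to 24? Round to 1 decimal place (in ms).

The intercept a cancels: ΔRT = b·(log₂ n₂ − log₂ n₁) = b·log₂(n₂/n₁).
log₂(24) − log₂(7) = 4.5850 − 2.8074 = 1.7776.
ΔRT = 114.1 × 1.7776 = 202.825 ms.

202.8 ms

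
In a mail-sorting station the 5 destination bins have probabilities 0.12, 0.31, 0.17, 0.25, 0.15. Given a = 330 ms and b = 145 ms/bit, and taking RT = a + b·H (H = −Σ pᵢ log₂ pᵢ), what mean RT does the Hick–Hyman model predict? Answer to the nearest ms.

654 ms

H = 0.12·log₂(1/0.12) + 0.31·log₂(1/0.31) + 0.17·log₂(1/0.17) + 0.25·log₂(1/0.25) + 0.15·log₂(1/0.15) = 2.2360 bits.
RT = 330 + 145 × 2.2360 = 654.22 ms.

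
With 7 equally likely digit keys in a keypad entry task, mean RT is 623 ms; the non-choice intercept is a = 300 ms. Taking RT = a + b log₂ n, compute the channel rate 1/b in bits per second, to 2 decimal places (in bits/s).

b = (623 − 300)/log₂ 7 = 323/2.8074 = 115.055 ms per bit = 0.11505 s/bit; the reciprocal is 8.692 bits/s.

8.69 bits/s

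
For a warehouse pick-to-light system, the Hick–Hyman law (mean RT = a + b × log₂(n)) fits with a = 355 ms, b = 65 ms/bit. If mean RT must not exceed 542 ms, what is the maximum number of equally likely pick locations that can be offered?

7

Information budget: (542 − 355)/65 = 2.8769 bits, so n ≤ 2^2.8769 = 7.346 → at most 7.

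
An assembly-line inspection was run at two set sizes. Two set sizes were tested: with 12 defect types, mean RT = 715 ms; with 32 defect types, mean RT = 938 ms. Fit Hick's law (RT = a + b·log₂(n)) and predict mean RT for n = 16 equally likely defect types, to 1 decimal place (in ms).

780.4 ms

Solve the two-equation system in a and b:
  b = (938 − 715) / (log₂ 32 − log₂ 12) = 223 / (5 − 3.5850) = 157.593 ms/bit
  a = 715 − 157.593 × 3.5850 = 150.035 ms
Then RT(16) = 150.035 + 157.593 × log₂ 16 = 150.035 + 157.593 × 4 ≈ 780.407 ms.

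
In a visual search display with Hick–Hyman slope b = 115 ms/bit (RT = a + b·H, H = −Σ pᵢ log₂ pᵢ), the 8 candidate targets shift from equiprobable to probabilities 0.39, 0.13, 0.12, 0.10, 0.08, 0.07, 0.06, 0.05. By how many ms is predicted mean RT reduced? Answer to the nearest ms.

42 ms

Equiprobable entropy H₀ = log₂ 8 = 3.0000 bits.
Skewed entropy H = −Σ pᵢ log₂ pᵢ = 2.6314 bits.
ΔRT = b·(H₀ − H) = 115 × 0.3686 = 42.39 ms.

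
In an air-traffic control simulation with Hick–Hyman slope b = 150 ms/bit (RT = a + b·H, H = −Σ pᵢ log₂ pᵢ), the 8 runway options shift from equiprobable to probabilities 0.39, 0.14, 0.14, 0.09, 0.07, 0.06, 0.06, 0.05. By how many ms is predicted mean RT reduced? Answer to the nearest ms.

59 ms

The RT saving is b·ΔH. Equiprobable H₀ = log₂(8) = 3.0000 bits; with the given probabilities H = 2.6084 bits.
b·(H₀ − H) = 150 × (3.0000 − 2.6084) = 58.74 ms.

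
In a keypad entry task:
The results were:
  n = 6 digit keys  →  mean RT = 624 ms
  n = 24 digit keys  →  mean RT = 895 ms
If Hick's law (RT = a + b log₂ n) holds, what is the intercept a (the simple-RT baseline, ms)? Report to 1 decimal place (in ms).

Slope: b = (895 − 624) / (log₂ 24 − log₂ 6) = 271/2.0000 = 135.500 ms/bit.
a = RT₁ − b·log₂ n₁ = 624 − 135.500 × 2.5850 = 273.738 ms.

273.7 ms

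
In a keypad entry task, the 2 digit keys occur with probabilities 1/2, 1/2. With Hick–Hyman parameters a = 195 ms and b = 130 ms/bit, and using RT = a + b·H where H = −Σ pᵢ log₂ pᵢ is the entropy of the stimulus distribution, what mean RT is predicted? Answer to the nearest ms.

325 ms

Each term −pᵢ log₂ pᵢ: 0.5·1 + 0.5·1; summed, H = 1.000 bits.
Mean RT = a + bH = 195 + 130·1.000 = 325.00 ms.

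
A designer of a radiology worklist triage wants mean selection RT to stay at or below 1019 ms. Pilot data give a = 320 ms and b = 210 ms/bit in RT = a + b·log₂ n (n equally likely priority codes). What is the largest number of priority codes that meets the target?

10

210·log₂ n ≤ 1019 − 320 = 699, giving log₂ n ≤ 3.3286 and n ≤ 10.046. The largest whole number is 10.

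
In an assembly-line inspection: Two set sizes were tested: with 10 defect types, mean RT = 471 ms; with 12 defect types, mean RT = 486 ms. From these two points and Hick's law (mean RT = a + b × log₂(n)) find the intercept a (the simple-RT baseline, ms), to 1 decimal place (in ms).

b = (RT₂ − RT₁)/(log₂ n₂ − log₂ n₁) = (486 − 471)/(3.5850 − 3.3219) = 57.027 ms/bit.
Intercept: a = 471 − 57.027·log₂(10) = 281.561 ms.

281.6 ms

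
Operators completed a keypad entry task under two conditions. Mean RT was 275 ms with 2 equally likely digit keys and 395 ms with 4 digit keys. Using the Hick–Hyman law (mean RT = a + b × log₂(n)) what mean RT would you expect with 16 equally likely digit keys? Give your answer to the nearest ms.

RT is linear in log₂ n, so two points fix the line:
  b = (395 − 275) / (log₂ 4 − log₂ 2) = 120 / (2 − 1) = 120 ms/bit
  a = 275 − 120 × 1 = 155 ms
Then RT(16) = 155 + 120 × log₂ 16 = 155 + 120 × 4 ≈ 635.000 ms.

635 ms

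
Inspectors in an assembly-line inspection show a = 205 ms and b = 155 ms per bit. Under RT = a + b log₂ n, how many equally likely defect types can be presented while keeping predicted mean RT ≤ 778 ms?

155·log₂ n ≤ 778 − 205 = 573, giving log₂ n ≤ 3.6968 and n ≤ 12.967. The largest whole number is 12.

12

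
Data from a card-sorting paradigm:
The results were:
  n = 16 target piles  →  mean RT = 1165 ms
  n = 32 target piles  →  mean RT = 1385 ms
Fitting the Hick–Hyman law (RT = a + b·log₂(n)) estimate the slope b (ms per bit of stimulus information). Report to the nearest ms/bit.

The slope on a log₂ axis is (1385 − 1165) / (5 − 4) = 220 ms/bit.

220 ms/bit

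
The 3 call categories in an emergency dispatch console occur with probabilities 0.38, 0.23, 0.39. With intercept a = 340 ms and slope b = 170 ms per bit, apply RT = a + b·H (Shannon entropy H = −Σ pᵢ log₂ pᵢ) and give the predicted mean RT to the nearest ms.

603 ms

Entropy contributions −pᵢ log₂ pᵢ: 0.5305, 0.4877, 0.5298; sum H = 1.5479 bits.
RT = a + bH = 340 + 170·1.5479 = 603.15 ms.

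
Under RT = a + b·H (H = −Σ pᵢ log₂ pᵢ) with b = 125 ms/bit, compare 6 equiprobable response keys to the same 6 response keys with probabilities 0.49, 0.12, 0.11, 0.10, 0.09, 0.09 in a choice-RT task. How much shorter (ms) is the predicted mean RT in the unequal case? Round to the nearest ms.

51 ms

The RT saving is b·ΔH. Equiprobable H₀ = log₂(6) = 2.5850 bits; with the given probabilities H = 2.1791 bits.
b·(H₀ − H) = 125 × (2.5850 − 2.1791) = 50.73 ms.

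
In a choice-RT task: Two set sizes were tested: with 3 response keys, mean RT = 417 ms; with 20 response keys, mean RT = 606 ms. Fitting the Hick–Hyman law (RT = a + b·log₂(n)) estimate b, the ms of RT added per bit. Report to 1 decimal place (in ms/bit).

69.1 ms/bit

Slope: b = (606 − 417) / (log₂ 20 − log₂ 3) = 189/2.7370 = 69.055 ms/bit.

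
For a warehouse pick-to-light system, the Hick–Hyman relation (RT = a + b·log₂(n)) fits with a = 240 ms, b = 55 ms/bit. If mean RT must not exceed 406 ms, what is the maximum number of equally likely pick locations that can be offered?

8

Set 240 + 55·log₂ n ≤ 406 → log₂ n ≤ (406 − 240)/55 = 3.0182.
So n ≤ 2^3.0182 = 8.101; the largest integer n is 8.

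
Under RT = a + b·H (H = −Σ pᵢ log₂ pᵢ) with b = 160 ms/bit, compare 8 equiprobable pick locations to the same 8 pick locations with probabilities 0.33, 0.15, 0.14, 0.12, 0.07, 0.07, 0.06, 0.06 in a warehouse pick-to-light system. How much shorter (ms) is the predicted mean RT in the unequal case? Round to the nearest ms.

Equiprobable entropy H₀ = log₂ 8 = 3.0000 bits.
Skewed entropy H = −Σ pᵢ log₂ pᵢ = 2.7267 bits.
ΔRT = b·(H₀ − H) = 160 × 0.2733 = 43.72 ms.

44 ms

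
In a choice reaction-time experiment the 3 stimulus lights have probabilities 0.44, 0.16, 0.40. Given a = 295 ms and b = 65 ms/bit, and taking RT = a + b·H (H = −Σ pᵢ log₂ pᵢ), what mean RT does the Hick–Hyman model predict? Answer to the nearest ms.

391 ms

H = 0.44·log₂(1/0.44) + 0.16·log₂(1/0.16) + 0.40·log₂(1/0.40) = 1.4729 bits.
RT = 295 + 65 × 1.4729 = 390.74 ms.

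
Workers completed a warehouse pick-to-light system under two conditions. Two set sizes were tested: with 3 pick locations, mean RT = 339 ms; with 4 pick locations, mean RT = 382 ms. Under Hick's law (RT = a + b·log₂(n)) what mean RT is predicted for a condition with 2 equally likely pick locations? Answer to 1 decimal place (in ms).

With log₂ n on the abscissa the relation is linear; from the two conditions:
  b = (382 − 339) / (log₂ 4 − log₂ 3) = 43 / (2 − 1.5850) = 103.605 ms/bit
  a = 339 − 103.605 × 1.5850 = 174.790 ms
Then RT(2) = 174.790 + 103.605 × log₂ 2 = 174.790 + 103.605 × 1 ≈ 278.395 ms.

278.4 ms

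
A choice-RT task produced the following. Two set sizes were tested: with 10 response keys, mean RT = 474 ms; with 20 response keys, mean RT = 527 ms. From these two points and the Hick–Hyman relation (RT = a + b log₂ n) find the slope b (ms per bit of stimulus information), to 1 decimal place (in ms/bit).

Slope: b = (527 − 474) / (log₂ 20 − log₂ 10) = 53/1.0000 = 53.000 ms/bit.

53.0 ms/bit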